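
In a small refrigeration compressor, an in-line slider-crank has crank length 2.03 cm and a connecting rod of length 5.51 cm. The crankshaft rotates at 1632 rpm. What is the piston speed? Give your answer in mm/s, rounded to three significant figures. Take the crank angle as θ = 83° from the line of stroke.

3610

ω = 2π·1632/60 = 170.9 rad/s
For an in-line slider-crank, x = r cosθ + √(L² − r² sin²θ), so v = −rω sinθ·[1 + r cosθ/√(L² − r² sin²θ)].
With r = 0.0203 m, L = 0.0551 m, θ = 83°: √(L² − r² sin²θ) = 0.051284 m.
v = −0.0203·170.9·0.99255·[1 + 0.0203·0.12187/0.051284] = -3.6096 m/s.
|v| = 3.6096 m/s = 3609.6 mm/s.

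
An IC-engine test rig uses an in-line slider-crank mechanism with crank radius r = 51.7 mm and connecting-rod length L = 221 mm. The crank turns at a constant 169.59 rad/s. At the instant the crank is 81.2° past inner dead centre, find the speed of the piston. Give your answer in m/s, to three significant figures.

8.98

ω = 169.6 rad/s
For an in-line slider-crank, x = r cosθ + √(L² − r² sin²θ), so v = −rω sinθ·[1 + r cosθ/√(L² − r² sin²θ)].
With r = 0.0517 m, L = 0.221 m, θ = 81.2°: √(L² − r² sin²θ) = 0.21501 m.
v = −0.0517·169.6·0.98823·[1 + 0.0517·0.15299/0.21501] = -8.9833 m/s.
|v| = 8.9833 m/s.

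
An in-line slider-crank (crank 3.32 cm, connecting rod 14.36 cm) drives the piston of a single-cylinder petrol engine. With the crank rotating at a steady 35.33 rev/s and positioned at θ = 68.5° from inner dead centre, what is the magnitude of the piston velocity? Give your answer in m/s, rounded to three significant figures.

7.45

ω = 2π·35.3 = 222 rad/s
For an in-line slider-crank, x = r cosθ + √(L² − r² sin²θ), so v = −rω sinθ·[1 + r cosθ/√(L² − r² sin²θ)].
With r = 0.0332 m, L = 0.1436 m, θ = 68.5°: √(L² − r² sin²θ) = 0.14024 m.
v = −0.0332·222·0.93042·[1 + 0.0332·0.36650/0.14024] = -7.452 m/s.
|v| = 7.452 m/s.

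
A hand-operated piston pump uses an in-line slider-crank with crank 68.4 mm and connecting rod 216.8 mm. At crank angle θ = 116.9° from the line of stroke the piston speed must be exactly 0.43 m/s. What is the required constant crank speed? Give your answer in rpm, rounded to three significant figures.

79.1

For an in-line slider-crank, |v_piston| = rω|sinθ|·[1 + r cosθ/√(L² − r² sin²θ)].
With r = 0.0684 m, L = 0.2168 m, θ = 116.9°: the bracketed kinematic factor |dx/dθ| = 0.051925 m.
ω = v/|dx/dθ| = 0.43/0.051925 = 8.2811 rad/s.
N = 60ω/(2π) = 79.079 rpm.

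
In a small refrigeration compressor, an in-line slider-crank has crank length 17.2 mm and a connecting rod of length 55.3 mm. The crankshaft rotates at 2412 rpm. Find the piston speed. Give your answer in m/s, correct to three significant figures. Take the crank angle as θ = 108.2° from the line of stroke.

ω = 2π·2412/60 = 252.6 rad/s
For an in-line slider-crank, x = r cosθ + √(L² − r² sin²θ), so v = −rω sinθ·[1 + r cosθ/√(L² − r² sin²θ)].
With r = 0.0172 m, L = 0.0553 m, θ = 108.2°: √(L² − r² sin²θ) = 0.052831 m.
v = −0.0172·252.6·0.94997·[1 + 0.0172·-0.31233/0.052831] = -3.7074 m/s.
|v| = 3.7074 m/s.

3.71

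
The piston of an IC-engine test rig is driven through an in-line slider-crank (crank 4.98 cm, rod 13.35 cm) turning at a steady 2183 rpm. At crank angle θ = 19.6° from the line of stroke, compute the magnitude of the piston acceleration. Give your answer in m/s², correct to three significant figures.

ω = 2π·2183/60 = 228.6 rad/s
x(θ) = r cosθ + √(L² − r² sin²θ); with ω constant, a = ω²·d²x/dθ².
d²x/dθ² = −r cosθ − r²(cos2θ)/√u − r⁴ sin²2θ/(4u^{3/2}),  u = L² − r² sin²θ = 0.0175432 m².
Substituting r = 0.0498 m, L = 0.1335 m, θ = 19.6°: d²x/dθ² = -0.061689 m.
a = ω²·d²x/dθ² = (228.6)²·(-0.061689) = -3223.8 m/s²;  |a| = 3223.8 m/s².

3220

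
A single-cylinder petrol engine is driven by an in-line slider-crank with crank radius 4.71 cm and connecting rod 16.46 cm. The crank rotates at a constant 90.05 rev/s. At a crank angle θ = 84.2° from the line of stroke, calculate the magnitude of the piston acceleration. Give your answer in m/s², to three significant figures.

ω = 2π·90 = 565.8 rad/s
x(θ) = r cosθ + √(L² − r² sin²θ); with ω constant, a = ω²·d²x/dθ².
d²x/dθ² = −r cosθ − r²(cos2θ)/√u − r⁴ sin²2θ/(4u^{3/2}),  u = L² − r² sin²θ = 0.0248974 m².
Substituting r = 0.0471 m, L = 0.1646 m, θ = 84.2°: d²x/dθ² = +0.0089998 m.
a = ω²·d²x/dθ² = (565.8)²·(+0.0089998) = +2881.1 m/s²;  |a| = 2881.1 m/s².

2880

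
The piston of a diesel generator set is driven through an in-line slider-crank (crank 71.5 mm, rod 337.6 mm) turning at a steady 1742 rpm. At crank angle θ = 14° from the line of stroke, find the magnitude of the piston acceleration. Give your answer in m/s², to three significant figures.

ω = 2π·1742/60 = 182.4 rad/s
x(θ) = r cosθ + √(L² − r² sin²θ); with ω constant, a = ω²·d²x/dθ².
d²x/dθ² = −r cosθ − r²(cos2θ)/√u − r⁴ sin²2θ/(4u^{3/2}),  u = L² − r² sin²θ = 0.113675 m².
Substituting r = 0.0715 m, L = 0.3376 m, θ = 14°: d²x/dθ² = -0.082802 m.
a = ω²·d²x/dθ² = (182.4)²·(-0.082802) = -2755.5 m/s²;  |a| = 2755.5 m/s².

2760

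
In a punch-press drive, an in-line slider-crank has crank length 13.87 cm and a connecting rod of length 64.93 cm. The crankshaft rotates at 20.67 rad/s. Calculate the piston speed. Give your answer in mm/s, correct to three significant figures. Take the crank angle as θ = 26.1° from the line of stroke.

1500

ω = 20.67 rad/s
For an in-line slider-crank, x = r cosθ + √(L² − r² sin²θ), so v = −rω sinθ·[1 + r cosθ/√(L² − r² sin²θ)].
With r = 0.1387 m, L = 0.6493 m, θ = 26.1°: √(L² − r² sin²θ) = 0.64643 m.
v = −0.1387·20.67·0.43994·[1 + 0.1387·0.89803/0.64643] = -1.5043 m/s.
|v| = 1.5043 m/s = 1504.3 mm/s.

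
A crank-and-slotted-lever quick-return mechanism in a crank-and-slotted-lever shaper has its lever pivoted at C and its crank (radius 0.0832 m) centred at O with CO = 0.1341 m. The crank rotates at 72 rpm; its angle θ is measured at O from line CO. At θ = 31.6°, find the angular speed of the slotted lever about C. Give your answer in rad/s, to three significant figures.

2.82

ω = 7.54 rad/s (from 72 rpm).
Crank pin A relative to C: A = (d + r cosθ, r sinθ); lever angle φ = atan2(r sinθ, d + r cosθ).
Differentiating tanφ: φ̇ = rω(d cosθ + r)/(d² + r² + 2dr cosθ).
d² + r² + 2dr cosθ = |CA|² = 0.0439107 m²;  d cosθ + r = +0.19742 m.
|ω_lever| = |0.0832·7.54·+0.19742| / 0.0439107 = 2.8203 rad/s.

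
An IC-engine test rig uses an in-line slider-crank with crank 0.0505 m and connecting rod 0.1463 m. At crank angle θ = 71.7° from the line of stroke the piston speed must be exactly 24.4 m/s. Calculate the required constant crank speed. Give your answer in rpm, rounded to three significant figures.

4360

For an in-line slider-crank, |v_piston| = rω|sinθ|·[1 + r cosθ/√(L² − r² sin²θ)].
With r = 0.0505 m, L = 0.1463 m, θ = 71.7°: the bracketed kinematic factor |dx/dθ| = 0.053446 m.
ω = v/|dx/dθ| = 24.4/0.053446 = 456.53 rad/s.
N = 60ω/(2π) = 4359.6 rpm.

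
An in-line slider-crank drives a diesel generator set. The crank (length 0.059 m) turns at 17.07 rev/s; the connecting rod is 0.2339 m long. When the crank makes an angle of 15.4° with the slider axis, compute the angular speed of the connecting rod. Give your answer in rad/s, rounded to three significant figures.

ω = 107.3 rad/s (converted from 17.07 rev/s).
The rod makes angle φ with the slider axis where L sinφ = r sinθ; differentiating, L cosφ·φ̇ = r ω cosθ.
L cosφ = √(L² − r² sin²θ) = 0.23337 m.
|ω_rod| = r ω |cosθ| / √(L² − r² sin²θ) = 0.059·107.3·0.96410/0.23337 = 26.142 rad/s.

26.1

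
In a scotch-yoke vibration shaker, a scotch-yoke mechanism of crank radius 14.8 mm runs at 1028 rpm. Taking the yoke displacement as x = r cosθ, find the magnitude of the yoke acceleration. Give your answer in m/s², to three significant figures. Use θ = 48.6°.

113

ω = 107.7 rad/s (from 1028 rpm).
x = r cosθ ⇒ ẍ = −rω² cosθ (ω constant).
|a| = rω²|cosθ| = 0.0148·(107.7)²·|cos 48.6°| = 113.43 m/s².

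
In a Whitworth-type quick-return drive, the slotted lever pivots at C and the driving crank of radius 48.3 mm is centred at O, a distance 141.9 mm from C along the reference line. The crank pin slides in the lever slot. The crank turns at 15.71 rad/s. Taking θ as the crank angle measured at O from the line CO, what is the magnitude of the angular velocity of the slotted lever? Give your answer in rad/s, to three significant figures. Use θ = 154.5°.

ω = 15.71 rad/s
Crank pin A relative to C: A = (d + r cosθ, r sinθ); lever angle φ = atan2(r sinθ, d + r cosθ).
Differentiating tanφ: φ̇ = rω(d cosθ + r)/(d² + r² + 2dr cosθ).
d² + r² + 2dr cosθ = |CA|² = 0.0100963 m²;  d cosθ + r = -0.079777 m.
|ω_lever| = |0.0483·15.71·-0.079777| / 0.0100963 = 5.9957 rad/s.

6.00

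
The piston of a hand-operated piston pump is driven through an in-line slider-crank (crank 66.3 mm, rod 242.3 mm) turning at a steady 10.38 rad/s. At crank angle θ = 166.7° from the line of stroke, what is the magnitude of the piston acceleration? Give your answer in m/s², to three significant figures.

5.19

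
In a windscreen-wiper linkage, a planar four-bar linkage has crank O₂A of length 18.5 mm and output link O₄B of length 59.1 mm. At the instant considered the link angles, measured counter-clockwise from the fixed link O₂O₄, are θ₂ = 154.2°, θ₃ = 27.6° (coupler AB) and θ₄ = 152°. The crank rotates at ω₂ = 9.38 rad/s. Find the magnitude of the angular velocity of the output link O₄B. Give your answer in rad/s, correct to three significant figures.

2.86

ω₂ = 9.38 rad/s
Differentiating the loop-closure r₂e^{iθ₂}+r₃e^{iθ₃}=r₁+r₄e^{iθ₄} gives r₂ω₂e^{iθ₂}+r₃ω₃e^{iθ₃}=r₄ω₄e^{iθ₄}.
Eliminating the other unknown: ω₄ = r₂ω₂ sin(θ₂−θ₃) / [r₄ sin(θ₄−θ₃)].
Numerator sine = +0.80282; denominator sine = +0.82511.
Result = 0.0185·9.38·(+0.80282) / (0.0591·(+0.82511)) = +2.8569 rad/s; magnitude 2.8569 rad/s.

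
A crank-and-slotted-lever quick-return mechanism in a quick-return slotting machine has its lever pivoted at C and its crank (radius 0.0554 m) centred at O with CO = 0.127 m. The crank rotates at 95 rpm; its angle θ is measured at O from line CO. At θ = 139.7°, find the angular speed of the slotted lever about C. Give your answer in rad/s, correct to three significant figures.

ω = 9.948 rad/s (from 95 rpm).
Crank pin A relative to C: A = (d + r cosθ, r sinθ); lever angle φ = atan2(r sinθ, d + r cosθ).
Differentiating tanφ: φ̇ = rω(d cosθ + r)/(d² + r² + 2dr cosθ).
d² + r² + 2dr cosθ = |CA|² = 0.0084662 m²;  d cosθ + r = -0.041459 m.
|ω_lever| = |0.0554·9.948·-0.041459| / 0.0084662 = 2.6989 rad/s.

2.70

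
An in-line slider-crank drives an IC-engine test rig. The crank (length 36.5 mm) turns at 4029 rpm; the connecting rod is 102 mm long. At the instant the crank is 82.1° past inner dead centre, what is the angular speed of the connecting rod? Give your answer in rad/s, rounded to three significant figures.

ω = 421.9 rad/s (converted from 4029 rpm).
The rod makes angle φ with the slider axis where L sinφ = r sinθ; differentiating, L cosφ·φ̇ = r ω cosθ.
L cosφ = √(L² − r² sin²θ) = 0.095378 m.
|ω_rod| = r ω |cosθ| / √(L² − r² sin²θ) = 0.0365·421.9·0.13744/0.095378 = 22.192 rad/s.

22.2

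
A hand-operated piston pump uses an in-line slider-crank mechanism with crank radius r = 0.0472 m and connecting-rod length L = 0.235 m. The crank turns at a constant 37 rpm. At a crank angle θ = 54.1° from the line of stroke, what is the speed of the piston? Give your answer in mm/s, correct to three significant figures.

166

ω = 2π·37/60 = 3.875 rad/s
For an in-line slider-crank, x = r cosθ + √(L² − r² sin²θ), so v = −rω sinθ·[1 + r cosθ/√(L² − r² sin²θ)].
With r = 0.0472 m, L = 0.235 m, θ = 54.1°: √(L² − r² sin²θ) = 0.23187 m.
v = −0.0472·3.875·0.81004·[1 + 0.0472·0.58637/0.23187] = -0.16583 m/s.
|v| = 0.16583 m/s = 165.83 mm/s.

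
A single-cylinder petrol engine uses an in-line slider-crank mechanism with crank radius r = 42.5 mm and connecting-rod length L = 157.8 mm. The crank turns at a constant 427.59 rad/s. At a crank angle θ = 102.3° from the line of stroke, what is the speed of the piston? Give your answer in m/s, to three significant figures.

ω = 427.6 rad/s
For an in-line slider-crank, x = r cosθ + √(L² − r² sin²θ), so v = −rω sinθ·[1 + r cosθ/√(L² − r² sin²θ)].
With r = 0.0425 m, L = 0.1578 m, θ = 102.3°: √(L² − r² sin²θ) = 0.15224 m.
v = −0.0425·427.6·0.97705·[1 + 0.0425·-0.21303/0.15224] = -16.699 m/s.
|v| = 16.699 m/s.

16.7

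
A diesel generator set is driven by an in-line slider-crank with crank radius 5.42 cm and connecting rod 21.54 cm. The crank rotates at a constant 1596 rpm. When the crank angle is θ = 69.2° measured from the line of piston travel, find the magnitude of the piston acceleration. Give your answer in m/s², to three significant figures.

ω = 2π·1596/60 = 167.1 rad/s
x(θ) = r cosθ + √(L² − r² sin²θ); with ω constant, a = ω²·d²x/dθ².
d²x/dθ² = −r cosθ − r²(cos2θ)/√u − r⁴ sin²2θ/(4u^{3/2}),  u = L² − r² sin²θ = 0.04383 m².
Substituting r = 0.0542 m, L = 0.2154 m, θ = 69.2°: d²x/dθ² = -0.0088575 m.
a = ω²·d²x/dθ² = (167.1)²·(-0.0088575) = -247.42 m/s²;  |a| = 247.42 m/s².

247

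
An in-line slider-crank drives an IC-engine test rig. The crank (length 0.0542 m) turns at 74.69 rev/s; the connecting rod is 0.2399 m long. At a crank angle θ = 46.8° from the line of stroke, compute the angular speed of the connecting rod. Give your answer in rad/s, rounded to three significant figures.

ω = 469.3 rad/s (converted from 74.69 rev/s).
The rod makes angle φ with the slider axis where L sinφ = r sinθ; differentiating, L cosφ·φ̇ = r ω cosθ.
L cosφ = √(L² − r² sin²θ) = 0.23662 m.
|ω_rod| = r ω |cosθ| / √(L² − r² sin²θ) = 0.0542·469.3·0.68455/0.23662 = 73.584 rad/s.

73.6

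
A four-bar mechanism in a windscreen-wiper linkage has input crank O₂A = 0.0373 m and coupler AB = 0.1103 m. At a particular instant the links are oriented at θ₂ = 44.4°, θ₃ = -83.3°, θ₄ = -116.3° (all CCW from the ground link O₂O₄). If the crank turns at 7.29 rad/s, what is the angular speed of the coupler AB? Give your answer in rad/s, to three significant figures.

1.50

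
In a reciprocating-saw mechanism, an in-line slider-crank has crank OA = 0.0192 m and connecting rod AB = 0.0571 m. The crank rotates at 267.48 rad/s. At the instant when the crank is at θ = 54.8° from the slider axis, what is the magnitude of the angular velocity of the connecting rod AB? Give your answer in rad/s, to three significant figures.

ω = 267.5 rad/s
The rod makes angle φ with the slider axis where L sinφ = r sinθ; differentiating, L cosφ·φ̇ = r ω cosθ.
L cosφ = √(L² − r² sin²θ) = 0.054902 m.
|ω_rod| = r ω |cosθ| / √(L² − r² sin²θ) = 0.0192·267.5·0.57643/0.054902 = 53.92 rad/s.

53.9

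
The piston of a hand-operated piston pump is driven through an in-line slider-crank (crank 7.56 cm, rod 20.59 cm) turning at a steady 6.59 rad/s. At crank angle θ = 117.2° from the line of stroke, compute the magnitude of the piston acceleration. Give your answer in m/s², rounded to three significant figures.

ω = 6.59 rad/s
x(θ) = r cosθ + √(L² − r² sin²θ); with ω constant, a = ω²·d²x/dθ².
d²x/dθ² = −r cosθ − r²(cos2θ)/√u − r⁴ sin²2θ/(4u^{3/2}),  u = L² − r² sin²θ = 0.0378736 m².
Substituting r = 0.0756 m, L = 0.2059 m, θ = 117.2°: d²x/dθ² = +0.05092 m.
a = ω²·d²x/dθ² = (6.59)²·(+0.05092) = +2.2114 m/s²;  |a| = 2.2114 m/s².

2.21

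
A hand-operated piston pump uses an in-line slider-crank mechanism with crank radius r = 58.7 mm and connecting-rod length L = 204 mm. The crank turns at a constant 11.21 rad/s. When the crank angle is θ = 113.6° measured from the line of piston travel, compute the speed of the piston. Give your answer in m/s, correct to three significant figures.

0.531

ω = 11.21 rad/s
For an in-line slider-crank, x = r cosθ + √(L² − r² sin²θ), so v = −rω sinθ·[1 + r cosθ/√(L² − r² sin²θ)].
With r = 0.0587 m, L = 0.204 m, θ = 113.6°: √(L² − r² sin²θ) = 0.19678 m.
v = −0.0587·11.21·0.91636·[1 + 0.0587·-0.40035/0.19678] = -0.53098 m/s.
|v| = 0.53098 m/s.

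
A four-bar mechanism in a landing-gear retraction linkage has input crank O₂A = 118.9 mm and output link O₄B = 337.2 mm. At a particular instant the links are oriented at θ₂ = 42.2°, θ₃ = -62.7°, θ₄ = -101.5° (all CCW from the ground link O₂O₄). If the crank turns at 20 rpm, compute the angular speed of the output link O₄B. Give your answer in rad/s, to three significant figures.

1.14

ω₂ = 2.094 rad/s (from 20 rpm).
Differentiating the loop-closure r₂e^{iθ₂}+r₃e^{iθ₃}=r₁+r₄e^{iθ₄} gives r₂ω₂e^{iθ₂}+r₃ω₃e^{iθ₃}=r₄ω₄e^{iθ₄}.
Eliminating the other unknown: ω₄ = r₂ω₂ sin(θ₂−θ₃) / [r₄ sin(θ₄−θ₃)].
Numerator sine = +0.96638; denominator sine = -0.62660.
Result = 0.1189·2.094·(+0.96638) / (0.3372·(-0.62660)) = -1.139 rad/s; magnitude 1.139 rad/s.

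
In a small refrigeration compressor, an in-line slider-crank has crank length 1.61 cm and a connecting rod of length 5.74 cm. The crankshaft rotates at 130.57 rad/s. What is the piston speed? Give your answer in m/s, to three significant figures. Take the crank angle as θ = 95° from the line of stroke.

ω = 130.6 rad/s
For an in-line slider-crank, x = r cosθ + √(L² − r² sin²θ), so v = −rω sinθ·[1 + r cosθ/√(L² − r² sin²θ)].
With r = 0.0161 m, L = 0.0574 m, θ = 95°: √(L² − r² sin²θ) = 0.055114 m.
v = −0.0161·130.6·0.99619·[1 + 0.0161·-0.08716/0.055114] = -2.0409 m/s.
|v| = 2.0409 m/s.

2.04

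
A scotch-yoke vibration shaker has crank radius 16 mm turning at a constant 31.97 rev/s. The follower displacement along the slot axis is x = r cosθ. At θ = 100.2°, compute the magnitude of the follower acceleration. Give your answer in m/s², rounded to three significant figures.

ω = 200.9 rad/s (from 31.97 rev/s).
x = r cosθ ⇒ ẍ = −rω² cosθ (ω constant).
|a| = rω²|cosθ| = 0.016·(200.9)²·|cos 100.2°| = 114.33 m/s².

114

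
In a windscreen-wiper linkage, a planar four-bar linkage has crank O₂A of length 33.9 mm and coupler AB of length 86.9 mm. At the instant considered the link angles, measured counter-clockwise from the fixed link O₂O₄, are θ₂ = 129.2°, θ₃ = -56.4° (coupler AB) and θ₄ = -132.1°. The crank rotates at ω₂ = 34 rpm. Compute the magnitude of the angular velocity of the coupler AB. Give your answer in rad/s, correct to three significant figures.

ω₂ = 3.56 rad/s (from 34 rpm).
Differentiating the loop-closure r₂e^{iθ₂}+r₃e^{iθ₃}=r₁+r₄e^{iθ₄} gives r₂ω₂e^{iθ₂}+r₃ω₃e^{iθ₃}=r₄ω₄e^{iθ₄}.
Eliminating the other unknown: ω₃ = r₂ω₂ sin(θ₄−θ₂) / [r₃ sin(θ₃−θ₄)].
Numerator sine = +0.98849; denominator sine = +0.96902.
Result = 0.0339·3.56·(+0.98849) / (0.0869·(+0.96902)) = +1.4169 rad/s; magnitude 1.4169 rad/s.

1.42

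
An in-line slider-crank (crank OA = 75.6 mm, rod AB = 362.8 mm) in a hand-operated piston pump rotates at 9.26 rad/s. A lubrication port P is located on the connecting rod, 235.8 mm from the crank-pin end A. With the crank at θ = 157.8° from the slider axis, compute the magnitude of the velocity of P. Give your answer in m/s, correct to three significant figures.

ω = 9.26 rad/s.  Crank-pin speed |V_A| = rω = 0.70006 m/s, perpendicular to OA.
Rod angle: sinφ = −(r/L) sinθ ⇒ φ = -4.516°; ω_rod = −rω cosθ/√(L²−r²sin²θ) = +1.7921 rad/s.
V_P = V_A + ω_rod × AP, with AP = 0.2358 m along the rod.
Components: V_Px = −rω sinθ − a·ω_rod·sinφ = -0.23124 m/s;  V_Py = rω cosθ + a·ω_rod·cosφ = -0.22689 m/s.
|V_P| = √(V_Px² + V_Py²) = 0.32396 m/s.

0.324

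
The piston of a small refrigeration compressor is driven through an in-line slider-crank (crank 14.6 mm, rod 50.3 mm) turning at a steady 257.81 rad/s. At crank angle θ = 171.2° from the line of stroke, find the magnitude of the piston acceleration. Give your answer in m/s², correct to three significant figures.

690

ω = 257.8 rad/s
x(θ) = r cosθ + √(L² − r² sin²θ); with ω constant, a = ω²·d²x/dθ².
d²x/dθ² = −r cosθ − r²(cos2θ)/√u − r⁴ sin²2θ/(4u^{3/2}),  u = L² − r² sin²θ = 0.0025251 m².
Substituting r = 0.0146 m, L = 0.0503 m, θ = 171.2°: d²x/dθ² = +0.010377 m.
a = ω²·d²x/dθ² = (257.8)²·(+0.010377) = +689.69 m/s²;  |a| = 689.69 m/s².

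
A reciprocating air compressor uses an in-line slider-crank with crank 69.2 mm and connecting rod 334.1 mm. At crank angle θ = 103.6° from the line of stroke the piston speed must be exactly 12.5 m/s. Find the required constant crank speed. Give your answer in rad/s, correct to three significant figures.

196

For an in-line slider-crank, |v_piston| = rω|sinθ|·[1 + r cosθ/√(L² − r² sin²θ)].
With r = 0.0692 m, L = 0.3341 m, θ = 103.6°: the bracketed kinematic factor |dx/dθ| = 0.063915 m.
ω = v/|dx/dθ| = 12.5/0.063915 = 195.57 rad/s.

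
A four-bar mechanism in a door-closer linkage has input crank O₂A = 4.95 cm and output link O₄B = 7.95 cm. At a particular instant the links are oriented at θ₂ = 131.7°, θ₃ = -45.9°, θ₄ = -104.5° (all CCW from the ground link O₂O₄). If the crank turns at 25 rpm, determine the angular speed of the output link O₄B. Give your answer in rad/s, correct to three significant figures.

ω₂ = 2.618 rad/s (from 25 rpm).
Differentiating the loop-closure r₂e^{iθ₂}+r₃e^{iθ₃}=r₁+r₄e^{iθ₄} gives r₂ω₂e^{iθ₂}+r₃ω₃e^{iθ₃}=r₄ω₄e^{iθ₄}.
Eliminating the other unknown: ω₄ = r₂ω₂ sin(θ₂−θ₃) / [r₄ sin(θ₄−θ₃)].
Numerator sine = +0.04188; denominator sine = -0.85355.
Result = 0.0495·2.618·(+0.04188) / (0.0795·(-0.85355)) = -0.079972 rad/s; magnitude 0.079972 rad/s.

0.0800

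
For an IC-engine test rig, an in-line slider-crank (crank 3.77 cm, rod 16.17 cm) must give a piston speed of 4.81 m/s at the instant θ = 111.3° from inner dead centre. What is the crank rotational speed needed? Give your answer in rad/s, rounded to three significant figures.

150

For an in-line slider-crank, |v_piston| = rω|sinθ|·[1 + r cosθ/√(L² − r² sin²θ)].
With r = 0.0377 m, L = 0.1617 m, θ = 111.3°: the bracketed kinematic factor |dx/dθ| = 0.032077 m.
ω = v/|dx/dθ| = 4.81/0.032077 = 149.95 rad/s.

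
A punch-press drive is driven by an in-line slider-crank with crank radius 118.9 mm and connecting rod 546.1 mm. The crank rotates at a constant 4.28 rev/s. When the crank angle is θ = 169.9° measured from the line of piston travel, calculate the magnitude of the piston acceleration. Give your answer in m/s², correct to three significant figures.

67.0

ω = 2π·4.28 = 26.89 rad/s
x(θ) = r cosθ + √(L² − r² sin²θ); with ω constant, a = ω²·d²x/dθ².
d²x/dθ² = −r cosθ − r²(cos2θ)/√u − r⁴ sin²2θ/(4u^{3/2}),  u = L² − r² sin²θ = 0.29779 m².
Substituting r = 0.1189 m, L = 0.5461 m, θ = 169.9°: d²x/dθ² = +0.092708 m.
a = ω²·d²x/dθ² = (26.89)²·(+0.092708) = +67.045 m/s²;  |a| = 67.045 m/s².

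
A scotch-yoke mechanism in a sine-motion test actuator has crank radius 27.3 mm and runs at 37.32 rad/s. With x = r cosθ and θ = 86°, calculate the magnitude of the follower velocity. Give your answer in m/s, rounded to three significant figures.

1.02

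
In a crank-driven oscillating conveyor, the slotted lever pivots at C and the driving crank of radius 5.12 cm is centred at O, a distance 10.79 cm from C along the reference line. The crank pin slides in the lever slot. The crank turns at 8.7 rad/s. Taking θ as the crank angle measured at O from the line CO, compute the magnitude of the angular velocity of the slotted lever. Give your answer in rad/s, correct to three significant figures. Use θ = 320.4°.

ω = 8.7 rad/s
Crank pin A relative to C: A = (d + r cosθ, r sinθ); lever angle φ = atan2(r sinθ, d + r cosθ).
Differentiating tanφ: φ̇ = rω(d cosθ + r)/(d² + r² + 2dr cosθ).
d² + r² + 2dr cosθ = |CA|² = 0.0227772 m²;  d cosθ + r = +0.13434 m.
|ω_lever| = |0.0512·8.7·+0.13434| / 0.0227772 = 2.6272 rad/s.

2.63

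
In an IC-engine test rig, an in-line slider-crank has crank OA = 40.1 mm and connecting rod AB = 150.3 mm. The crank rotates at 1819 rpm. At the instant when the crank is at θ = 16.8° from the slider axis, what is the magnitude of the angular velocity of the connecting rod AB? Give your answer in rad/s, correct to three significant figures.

48.8

ω = 190.5 rad/s (converted from 1819 rpm).
The rod makes angle φ with the slider axis where L sinφ = r sinθ; differentiating, L cosφ·φ̇ = r ω cosθ.
L cosφ = √(L² − r² sin²θ) = 0.14985 m.
|ω_rod| = r ω |cosθ| / √(L² − r² sin²θ) = 0.0401·190.5·0.95732/0.14985 = 48.798 rad/s.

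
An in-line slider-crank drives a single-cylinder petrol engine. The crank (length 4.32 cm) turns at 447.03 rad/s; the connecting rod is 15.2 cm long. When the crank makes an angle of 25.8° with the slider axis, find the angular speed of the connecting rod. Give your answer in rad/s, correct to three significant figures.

115

ω = 447 rad/s
The rod makes angle φ with the slider axis where L sinφ = r sinθ; differentiating, L cosφ·φ̇ = r ω cosθ.
L cosφ = √(L² − r² sin²θ) = 0.15083 m.
|ω_rod| = r ω |cosθ| / √(L² − r² sin²θ) = 0.0432·447·0.90032/0.15083 = 115.27 rad/s.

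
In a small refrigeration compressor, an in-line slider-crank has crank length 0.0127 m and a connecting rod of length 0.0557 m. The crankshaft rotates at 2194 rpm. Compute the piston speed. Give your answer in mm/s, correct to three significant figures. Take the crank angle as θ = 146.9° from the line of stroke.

ω = 2π·2194/60 = 229.8 rad/s
For an in-line slider-crank, x = r cosθ + √(L² − r² sin²θ), so v = −rω sinθ·[1 + r cosθ/√(L² − r² sin²θ)].
With r = 0.0127 m, L = 0.0557 m, θ = 146.9°: √(L² − r² sin²θ) = 0.055267 m.
v = −0.0127·229.8·0.54610·[1 + 0.0127·-0.83772/0.055267] = -1.2867 m/s.
|v| = 1.2867 m/s = 1286.7 mm/s.

1290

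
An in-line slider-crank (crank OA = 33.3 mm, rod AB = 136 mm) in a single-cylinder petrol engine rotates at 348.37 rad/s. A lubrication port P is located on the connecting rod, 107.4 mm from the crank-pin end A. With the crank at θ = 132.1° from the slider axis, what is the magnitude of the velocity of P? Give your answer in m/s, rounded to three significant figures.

ω = 348.4 rad/s.  Crank-pin speed |V_A| = rω = 11.601 m/s, perpendicular to OA.
Rod angle: sinφ = −(r/L) sinθ ⇒ φ = -10.467°; ω_rod = −rω cosθ/√(L²−r²sin²θ) = +58.155 rad/s.
V_P = V_A + ω_rod × AP, with AP = 0.1074 m along the rod.
Components: V_Px = −rω sinθ − a·ω_rod·sinφ = -7.4727 m/s;  V_Py = rω cosθ + a·ω_rod·cosφ = -1.6355 m/s.
|V_P| = √(V_Px² + V_Py²) = 7.6496 m/s.

7.65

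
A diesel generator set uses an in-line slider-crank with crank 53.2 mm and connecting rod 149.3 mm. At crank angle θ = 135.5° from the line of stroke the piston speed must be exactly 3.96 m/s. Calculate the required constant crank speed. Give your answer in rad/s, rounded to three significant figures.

For an in-line slider-crank, |v_piston| = rω|sinθ|·[1 + r cosθ/√(L² − r² sin²θ)].
With r = 0.0532 m, L = 0.1493 m, θ = 135.5°: the bracketed kinematic factor |dx/dθ| = 0.027501 m.
ω = v/|dx/dθ| = 3.96/0.027501 = 143.99 rad/s.

144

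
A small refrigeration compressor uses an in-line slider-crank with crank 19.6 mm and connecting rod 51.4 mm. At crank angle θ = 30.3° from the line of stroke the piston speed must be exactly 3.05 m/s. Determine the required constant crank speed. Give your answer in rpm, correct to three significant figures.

For an in-line slider-crank, |v_piston| = rω|sinθ|·[1 + r cosθ/√(L² − r² sin²θ)].
With r = 0.0196 m, L = 0.0514 m, θ = 30.3°: the bracketed kinematic factor |dx/dθ| = 0.013206 m.
ω = v/|dx/dθ| = 3.05/0.013206 = 230.95 rad/s.
N = 60ω/(2π) = 2205.4 rpm.

2210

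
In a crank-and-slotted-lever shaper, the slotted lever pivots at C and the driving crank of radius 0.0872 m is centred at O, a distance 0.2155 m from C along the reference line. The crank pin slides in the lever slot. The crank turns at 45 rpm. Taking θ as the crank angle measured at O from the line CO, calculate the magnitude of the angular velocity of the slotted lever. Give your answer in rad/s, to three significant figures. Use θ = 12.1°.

1.35

ω = 4.712 rad/s (from 45 rpm).
Crank pin A relative to C: A = (d + r cosθ, r sinθ); lever angle φ = atan2(r sinθ, d + r cosθ).
Differentiating tanφ: φ̇ = rω(d cosθ + r)/(d² + r² + 2dr cosθ).
d² + r² + 2dr cosθ = |CA|² = 0.0907923 m²;  d cosθ + r = +0.29791 m.
|ω_lever| = |0.0872·4.712·+0.29791| / 0.0907923 = 1.3483 rad/s.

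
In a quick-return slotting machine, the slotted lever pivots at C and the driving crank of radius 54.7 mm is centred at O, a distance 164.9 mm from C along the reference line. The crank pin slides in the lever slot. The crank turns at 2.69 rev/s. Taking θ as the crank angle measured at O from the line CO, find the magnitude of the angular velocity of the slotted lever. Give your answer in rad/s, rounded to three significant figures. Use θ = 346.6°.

ω = 16.9 rad/s (from 2.69 rev/s).
Crank pin A relative to C: A = (d + r cosθ, r sinθ); lever angle φ = atan2(r sinθ, d + r cosθ).
Differentiating tanφ: φ̇ = rω(d cosθ + r)/(d² + r² + 2dr cosθ).
d² + r² + 2dr cosθ = |CA|² = 0.047733 m²;  d cosθ + r = +0.21511 m.
|ω_lever| = |0.0547·16.9·+0.21511| / 0.047733 = 4.1664 rad/s.

4.17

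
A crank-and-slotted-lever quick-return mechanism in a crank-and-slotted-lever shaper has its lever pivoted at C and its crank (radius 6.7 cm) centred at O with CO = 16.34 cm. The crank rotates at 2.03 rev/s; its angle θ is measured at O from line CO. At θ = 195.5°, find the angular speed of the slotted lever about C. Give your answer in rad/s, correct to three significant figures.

ω = 12.75 rad/s (from 2.03 rev/s).
Crank pin A relative to C: A = (d + r cosθ, r sinθ); lever angle φ = atan2(r sinθ, d + r cosθ).
Differentiating tanφ: φ̇ = rω(d cosθ + r)/(d² + r² + 2dr cosθ).
d² + r² + 2dr cosθ = |CA|² = 0.0100893 m²;  d cosθ + r = -0.090457 m.
|ω_lever| = |0.067·12.75·-0.090457| / 0.0100893 = 7.6618 rad/s.

7.66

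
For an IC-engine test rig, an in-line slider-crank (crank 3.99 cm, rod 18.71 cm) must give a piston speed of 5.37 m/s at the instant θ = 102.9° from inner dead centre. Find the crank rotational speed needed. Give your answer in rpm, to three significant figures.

1390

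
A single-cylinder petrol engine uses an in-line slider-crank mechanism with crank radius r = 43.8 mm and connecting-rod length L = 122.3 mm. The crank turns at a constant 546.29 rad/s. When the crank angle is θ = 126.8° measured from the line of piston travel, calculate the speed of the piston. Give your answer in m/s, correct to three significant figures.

14.9

ω = 546.3 rad/s
For an in-line slider-crank, x = r cosθ + √(L² − r² sin²θ), so v = −rω sinθ·[1 + r cosθ/√(L² − r² sin²θ)].
With r = 0.0438 m, L = 0.1223 m, θ = 126.8°: √(L² − r² sin²θ) = 0.11716 m.
v = −0.0438·546.3·0.80073·[1 + 0.0438·-0.59902/0.11716] = -14.869 m/s.
|v| = 14.869 m/s.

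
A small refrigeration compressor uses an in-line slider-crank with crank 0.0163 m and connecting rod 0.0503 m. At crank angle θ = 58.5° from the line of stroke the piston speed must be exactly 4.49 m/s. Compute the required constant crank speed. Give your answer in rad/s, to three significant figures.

For an in-line slider-crank, |v_piston| = rω|sinθ|·[1 + r cosθ/√(L² − r² sin²θ)].
With r = 0.0163 m, L = 0.0503 m, θ = 58.5°: the bracketed kinematic factor |dx/dθ| = 0.016347 m.
ω = v/|dx/dθ| = 4.49/0.016347 = 274.68 rad/s.

275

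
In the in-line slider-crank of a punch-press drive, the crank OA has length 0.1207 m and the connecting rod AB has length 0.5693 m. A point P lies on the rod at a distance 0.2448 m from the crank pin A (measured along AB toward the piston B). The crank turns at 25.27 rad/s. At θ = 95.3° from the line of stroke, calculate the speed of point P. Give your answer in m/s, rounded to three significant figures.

ω = 25.27 rad/s.  Crank-pin speed |V_A| = rω = 3.0501 m/s, perpendicular to OA.
Rod angle: sinφ = −(r/L) sinθ ⇒ φ = -12.187°; ω_rod = −rω cosθ/√(L²−r²sin²θ) = +0.5063 rad/s.
V_P = V_A + ω_rod × AP, with AP = 0.2448 m along the rod.
Components: V_Px = −rω sinθ − a·ω_rod·sinφ = -3.0109 m/s;  V_Py = rω cosθ + a·ω_rod·cosφ = -0.16059 m/s.
|V_P| = √(V_Px² + V_Py²) = 3.0152 m/s.

3.02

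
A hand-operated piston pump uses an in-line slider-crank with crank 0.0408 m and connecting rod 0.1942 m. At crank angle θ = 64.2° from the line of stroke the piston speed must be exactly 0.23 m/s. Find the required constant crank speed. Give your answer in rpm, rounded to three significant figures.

54.7

For an in-line slider-crank, |v_piston| = rω|sinθ|·[1 + r cosθ/√(L² − r² sin²θ)].
With r = 0.0408 m, L = 0.1942 m, θ = 64.2°: the bracketed kinematic factor |dx/dθ| = 0.040154 m.
ω = v/|dx/dθ| = 0.23/0.040154 = 5.728 rad/s.
N = 60ω/(2π) = 54.698 rpm.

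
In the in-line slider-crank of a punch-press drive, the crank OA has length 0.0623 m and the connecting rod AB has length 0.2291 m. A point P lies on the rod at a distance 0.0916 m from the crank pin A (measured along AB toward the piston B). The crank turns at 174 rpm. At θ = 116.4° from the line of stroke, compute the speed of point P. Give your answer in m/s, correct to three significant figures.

1.01

ω = 18.22 rad/s.  Crank-pin speed |V_A| = rω = 1.1352 m/s, perpendicular to OA.
Rod angle: sinφ = −(r/L) sinθ ⇒ φ = -14.098°; ω_rod = −rω cosθ/√(L²−r²sin²θ) = +2.2716 rad/s.
V_P = V_A + ω_rod × AP, with AP = 0.0916 m along the rod.
Components: V_Px = −rω sinθ − a·ω_rod·sinφ = -0.96612 m/s;  V_Py = rω cosθ + a·ω_rod·cosφ = -0.30293 m/s.
|V_P| = √(V_Px² + V_Py²) = 1.0125 m/s.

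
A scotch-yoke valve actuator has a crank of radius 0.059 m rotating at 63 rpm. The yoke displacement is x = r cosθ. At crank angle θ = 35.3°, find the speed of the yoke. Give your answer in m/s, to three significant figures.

0.225

ω = 6.597 rad/s (from 63 rpm).
x = r cosθ ⇒ ẋ = −rω sinθ.
|v| = rω|sinθ| = 0.059·6.597·|sin 35.3°| = 0.22493 m/s.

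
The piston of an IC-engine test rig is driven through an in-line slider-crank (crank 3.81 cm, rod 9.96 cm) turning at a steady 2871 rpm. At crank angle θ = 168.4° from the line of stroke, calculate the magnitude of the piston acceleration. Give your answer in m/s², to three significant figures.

ω = 2π·2871/60 = 300.7 rad/s
x(θ) = r cosθ + √(L² − r² sin²θ); with ω constant, a = ω²·d²x/dθ².
d²x/dθ² = −r cosθ − r²(cos2θ)/√u − r⁴ sin²2θ/(4u^{3/2}),  u = L² − r² sin²θ = 0.00986147 m².
Substituting r = 0.0381 m, L = 0.0996 m, θ = 168.4°: d²x/dθ² = +0.023803 m.
a = ω²·d²x/dθ² = (300.7)²·(+0.023803) = +2151.5 m/s²;  |a| = 2151.5 m/s².

2150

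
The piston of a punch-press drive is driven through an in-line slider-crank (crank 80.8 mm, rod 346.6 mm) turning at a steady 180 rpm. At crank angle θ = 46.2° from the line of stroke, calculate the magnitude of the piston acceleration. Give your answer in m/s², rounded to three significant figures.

ω = 2π·180/60 = 18.85 rad/s
x(θ) = r cosθ + √(L² − r² sin²θ); with ω constant, a = ω²·d²x/dθ².
d²x/dθ² = −r cosθ − r²(cos2θ)/√u − r⁴ sin²2θ/(4u^{3/2}),  u = L² − r² sin²θ = 0.116731 m².
Substituting r = 0.0808 m, L = 0.3466 m, θ = 46.2°: d²x/dθ² = -0.055392 m.
a = ω²·d²x/dθ² = (18.85)²·(-0.055392) = -19.681 m/s²;  |a| = 19.681 m/s².

19.7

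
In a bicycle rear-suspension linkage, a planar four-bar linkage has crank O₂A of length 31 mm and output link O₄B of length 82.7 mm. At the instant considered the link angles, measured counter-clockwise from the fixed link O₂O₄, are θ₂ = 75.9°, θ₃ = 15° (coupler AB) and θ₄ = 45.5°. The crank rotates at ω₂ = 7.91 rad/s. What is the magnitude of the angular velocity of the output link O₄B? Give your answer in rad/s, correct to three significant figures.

5.10

ω₂ = 7.91 rad/s
Differentiating the loop-closure r₂e^{iθ₂}+r₃e^{iθ₃}=r₁+r₄e^{iθ₄} gives r₂ω₂e^{iθ₂}+r₃ω₃e^{iθ₃}=r₄ω₄e^{iθ₄}.
Eliminating the other unknown: ω₄ = r₂ω₂ sin(θ₂−θ₃) / [r₄ sin(θ₄−θ₃)].
Numerator sine = +0.87377; denominator sine = +0.50754.
Result = 0.031·7.91·(+0.87377) / (0.0827·(+0.50754)) = +5.1046 rad/s; magnitude 5.1046 rad/s.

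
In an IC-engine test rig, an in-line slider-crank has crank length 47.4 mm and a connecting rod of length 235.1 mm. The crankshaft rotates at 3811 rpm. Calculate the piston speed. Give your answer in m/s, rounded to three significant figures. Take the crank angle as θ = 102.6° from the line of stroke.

ω = 2π·3811/60 = 399.1 rad/s
For an in-line slider-crank, x = r cosθ + √(L² − r² sin²θ), so v = −rω sinθ·[1 + r cosθ/√(L² − r² sin²θ)].
With r = 0.0474 m, L = 0.2351 m, θ = 102.6°: √(L² − r² sin²θ) = 0.2305 m.
v = −0.0474·399.1·0.97592·[1 + 0.0474·-0.21814/0.2305] = -17.633 m/s.
|v| = 17.633 m/s.

17.6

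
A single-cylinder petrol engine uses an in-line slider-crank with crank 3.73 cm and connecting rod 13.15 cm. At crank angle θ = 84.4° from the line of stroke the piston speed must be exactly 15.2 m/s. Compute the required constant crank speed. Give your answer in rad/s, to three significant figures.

For an in-line slider-crank, |v_piston| = rω|sinθ|·[1 + r cosθ/√(L² − r² sin²θ)].
With r = 0.0373 m, L = 0.1315 m, θ = 84.4°: the bracketed kinematic factor |dx/dθ| = 0.038193 m.
ω = v/|dx/dθ| = 15.2/0.038193 = 397.98 rad/s.

398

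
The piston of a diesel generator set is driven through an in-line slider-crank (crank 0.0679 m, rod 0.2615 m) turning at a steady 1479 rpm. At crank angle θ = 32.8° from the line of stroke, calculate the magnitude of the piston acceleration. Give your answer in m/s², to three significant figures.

1550

ω = 2π·1479/60 = 154.9 rad/s
x(θ) = r cosθ + √(L² − r² sin²θ); with ω constant, a = ω²·d²x/dθ².
d²x/dθ² = −r cosθ − r²(cos2θ)/√u − r⁴ sin²2θ/(4u^{3/2}),  u = L² − r² sin²θ = 0.0670293 m².
Substituting r = 0.0679 m, L = 0.2615 m, θ = 32.8°: d²x/dθ² = -0.064685 m.
a = ω²·d²x/dθ² = (154.9)²·(-0.064685) = -1551.7 m/s²;  |a| = 1551.7 m/s².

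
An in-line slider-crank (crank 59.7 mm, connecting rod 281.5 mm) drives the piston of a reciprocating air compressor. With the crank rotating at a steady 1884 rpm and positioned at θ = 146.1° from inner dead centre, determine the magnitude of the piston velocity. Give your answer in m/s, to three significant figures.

ω = 2π·1884/60 = 197.3 rad/s
For an in-line slider-crank, x = r cosθ + √(L² − r² sin²θ), so v = −rω sinθ·[1 + r cosθ/√(L² − r² sin²θ)].
With r = 0.0597 m, L = 0.2815 m, θ = 146.1°: √(L² − r² sin²θ) = 0.27952 m.
v = −0.0597·197.3·0.55775·[1 + 0.0597·-0.83001/0.27952] = -5.4048 m/s.
|v| = 5.4048 m/s.

5.40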